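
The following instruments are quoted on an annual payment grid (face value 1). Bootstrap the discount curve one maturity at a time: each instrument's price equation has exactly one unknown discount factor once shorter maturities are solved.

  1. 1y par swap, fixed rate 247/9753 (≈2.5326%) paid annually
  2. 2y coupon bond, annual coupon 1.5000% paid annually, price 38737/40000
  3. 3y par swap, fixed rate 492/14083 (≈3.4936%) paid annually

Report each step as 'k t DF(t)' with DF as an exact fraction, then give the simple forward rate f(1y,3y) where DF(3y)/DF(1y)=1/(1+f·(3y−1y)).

1 1 9753/10000
2 2 9397/10000
3 3 1127/1250
f(1y,3y) = ((9753/10000)/(1127/1250) − 1)/(2) = 737/18032 ≈ 4.0872%

step 1 [1y] swap r/1=247/9753: DF=(1 − 247/9753·(0))/(1+247/9753) = 9753/10000 ≈ 0.975300
step 2 [2y] bond c/1=3/200: DF=(38737/40000 − 3/200·(0.975300))/(1+3/200) = 9397/10000 ≈ 0.939700
step 3 [3y] swap r/1=492/14083: DF=(1 − 492/14083·(0.975300+0.939700))/(1+492/14083) = 1127/1250 ≈ 0.901600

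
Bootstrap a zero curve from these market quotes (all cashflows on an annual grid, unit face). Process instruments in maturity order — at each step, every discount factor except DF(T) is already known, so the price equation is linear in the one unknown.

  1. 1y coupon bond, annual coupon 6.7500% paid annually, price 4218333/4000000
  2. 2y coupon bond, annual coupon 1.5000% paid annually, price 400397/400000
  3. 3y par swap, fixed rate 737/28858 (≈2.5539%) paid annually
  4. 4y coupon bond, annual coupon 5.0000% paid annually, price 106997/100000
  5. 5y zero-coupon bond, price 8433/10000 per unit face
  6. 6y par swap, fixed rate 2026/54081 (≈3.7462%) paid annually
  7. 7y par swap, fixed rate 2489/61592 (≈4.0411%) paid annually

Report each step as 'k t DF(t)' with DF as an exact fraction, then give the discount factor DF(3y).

step 1 [1y] bond c/1=27/400: DF=(4218333/4000000 − 27/400·(0))/(1+27/400) = 9879/10000 ≈ 0.987900
step 2 [2y] bond c/1=3/200: DF=(400397/400000 − 3/200·(0.987900))/(1+3/200) = 2429/2500 ≈ 0.971600
step 3 [3y] swap r/1=737/28858: DF=(1 − 737/28858·(0.987900+0.971600))/(1+737/28858) = 9263/10000 ≈ 0.926300
step 4 [4y] bond c/1=1/20: DF=(106997/100000 − 1/20·(0.987900+0.971600+0.926300))/(1+1/20) = 551/625 ≈ 0.881600
step 5 [5y] zero: DF = P = 8433/10000 ≈ 0.843300
step 6 [6y] swap r/1=2026/54081: DF=(1 − 2026/54081·(0.987900+0.971600+0.926300+0.881600+0.843300))/(1+2026/54081) = 3987/5000 ≈ 0.797400
step 7 [7y] swap r/1=2489/61592: DF=(1 − 2489/61592·(0.987900+0.971600+0.926300+0.881600+0.843300+0.797400))/(1+2489/61592) = 7511/10000 ≈ 0.751100

1 1 9879/10000
2 2 2429/2500
3 3 9263/10000
4 4 551/625
5 5 8433/10000
6 6 3987/5000
7 7 7511/10000
DF(3y) = 9263/10000 ≈ 0.926300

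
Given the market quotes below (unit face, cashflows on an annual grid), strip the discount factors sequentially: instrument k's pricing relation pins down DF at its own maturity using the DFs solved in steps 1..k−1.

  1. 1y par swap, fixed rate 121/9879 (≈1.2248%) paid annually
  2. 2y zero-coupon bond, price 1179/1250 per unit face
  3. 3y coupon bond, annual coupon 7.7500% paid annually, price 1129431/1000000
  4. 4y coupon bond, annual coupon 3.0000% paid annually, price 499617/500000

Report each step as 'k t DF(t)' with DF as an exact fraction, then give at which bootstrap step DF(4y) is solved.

step 1 [1y] swap r/1=121/9879: DF=(1 − 121/9879·(0))/(1+121/9879) = 9879/10000 ≈ 0.987900
step 2 [2y] zero: DF = P = 1179/1250 ≈ 0.943200
step 3 [3y] bond c/1=31/400: DF=(1129431/1000000 − 31/400·(0.987900+0.943200))/(1+31/400) = 9093/10000 ≈ 0.909300
step 4 [4y] bond c/1=3/100: DF=(499617/500000 − 3/100·(0.987900+0.943200+0.909300))/(1+3/100) = 4437/5000 ≈ 0.887400

1 1 9879/10000
2 2 1179/1250
3 3 9093/10000
4 4 4437/5000
DF(4y) is solved at step 4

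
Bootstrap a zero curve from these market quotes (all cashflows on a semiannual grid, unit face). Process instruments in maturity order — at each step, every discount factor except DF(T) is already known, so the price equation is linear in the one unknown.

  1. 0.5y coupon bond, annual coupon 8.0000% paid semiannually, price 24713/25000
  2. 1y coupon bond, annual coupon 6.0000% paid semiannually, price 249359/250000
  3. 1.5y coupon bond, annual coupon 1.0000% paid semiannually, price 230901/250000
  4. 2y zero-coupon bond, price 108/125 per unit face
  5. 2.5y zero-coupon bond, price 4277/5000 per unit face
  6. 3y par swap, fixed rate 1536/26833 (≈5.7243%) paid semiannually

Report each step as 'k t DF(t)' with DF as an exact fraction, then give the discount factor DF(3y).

step 1 [0.5y] bond c/2=1/25: DF=(24713/25000 − 1/25·(0))/(1+1/25) = 1901/2000 ≈ 0.950500
step 2 [1y] bond c/2=3/100: DF=(249359/250000 − 3/100·(0.950500))/(1+3/100) = 9407/10000 ≈ 0.940700
step 3 [1.5y] bond c/2=1/200: DF=(230901/250000 − 1/200·(0.950500+0.940700))/(1+1/200) = 1137/1250 ≈ 0.909600
step 4 [2y] zero: DF = P = 108/125 ≈ 0.864000
step 5 [2.5y] zero: DF = P = 4277/5000 ≈ 0.855400
step 6 [3y] swap r/2=768/26833: DF=(1 − 768/26833·(0.950500+0.940700+0.909600+0.864000+0.855400))/(1+768/26833) = 529/625 ≈ 0.846400

1 1/2 1901/2000
2 1 9407/10000
3 3/2 1137/1250
4 2 108/125
5 5/2 4277/5000
6 3 529/625
DF(3y) = 529/625 ≈ 0.846400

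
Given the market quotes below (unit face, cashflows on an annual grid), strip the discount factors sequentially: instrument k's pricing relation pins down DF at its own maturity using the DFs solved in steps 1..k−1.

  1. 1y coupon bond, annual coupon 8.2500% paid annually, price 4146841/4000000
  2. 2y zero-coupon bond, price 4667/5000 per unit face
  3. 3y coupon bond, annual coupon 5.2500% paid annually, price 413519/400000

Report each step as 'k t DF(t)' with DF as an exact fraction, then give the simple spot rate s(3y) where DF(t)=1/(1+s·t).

1 1 9577/10000
2 2 4667/5000
3 3 8879/10000
s(3y) = (1/(8879/10000) − 1)/(3) = 1121/26637 ≈ 4.2084%

step 1 [1y] bond c/1=33/400: DF=(4146841/4000000 − 33/400·(0))/(1+33/400) = 9577/10000 ≈ 0.957700
step 2 [2y] zero: DF = P = 4667/5000 ≈ 0.933400
step 3 [3y] bond c/1=21/400: DF=(413519/400000 − 21/400·(0.957700+0.933400))/(1+21/400) = 8879/10000 ≈ 0.887900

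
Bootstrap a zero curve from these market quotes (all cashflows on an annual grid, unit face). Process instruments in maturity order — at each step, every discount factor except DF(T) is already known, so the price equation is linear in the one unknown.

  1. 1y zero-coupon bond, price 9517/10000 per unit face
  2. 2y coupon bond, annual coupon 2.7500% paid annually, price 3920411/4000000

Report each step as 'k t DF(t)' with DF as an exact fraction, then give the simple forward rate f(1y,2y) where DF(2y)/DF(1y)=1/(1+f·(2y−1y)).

step 1 [1y] zero: DF = P = 9517/10000 ≈ 0.951700
step 2 [2y] bond c/1=11/400: DF=(3920411/4000000 − 11/400·(0.951700))/(1+11/400) = 2321/2500 ≈ 0.928400

1 1 9517/10000
2 2 2321/2500
f(1y,2y) = ((9517/10000)/(2321/2500) − 1)/(1) = 233/9284 ≈ 2.5097%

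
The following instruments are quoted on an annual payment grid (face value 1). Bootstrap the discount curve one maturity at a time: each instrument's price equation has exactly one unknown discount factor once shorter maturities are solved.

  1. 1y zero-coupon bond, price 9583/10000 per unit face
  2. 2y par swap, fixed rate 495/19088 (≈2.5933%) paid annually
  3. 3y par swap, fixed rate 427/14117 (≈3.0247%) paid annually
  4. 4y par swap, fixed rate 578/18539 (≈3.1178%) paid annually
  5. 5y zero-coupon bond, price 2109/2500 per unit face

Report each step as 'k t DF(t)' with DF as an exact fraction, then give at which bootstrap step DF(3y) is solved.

1 1 9583/10000
2 2 1901/2000
3 3 4573/5000
4 4 2211/2500
5 5 2109/2500
DF(3y) is solved at step 3

step 1 [1y] zero: DF = P = 9583/10000 ≈ 0.958300
step 2 [2y] swap r/1=495/19088: DF=(1 − 495/19088·(0.958300))/(1+495/19088) = 1901/2000 ≈ 0.950500
step 3 [3y] swap r/1=427/14117: DF=(1 − 427/14117·(0.958300+0.950500))/(1+427/14117) = 4573/5000 ≈ 0.914600
step 4 [4y] swap r/1=578/18539: DF=(1 − 578/18539·(0.958300+0.950500+0.914600))/(1+578/18539) = 2211/2500 ≈ 0.884400
step 5 [5y] zero: DF = P = 2109/2500 ≈ 0.843600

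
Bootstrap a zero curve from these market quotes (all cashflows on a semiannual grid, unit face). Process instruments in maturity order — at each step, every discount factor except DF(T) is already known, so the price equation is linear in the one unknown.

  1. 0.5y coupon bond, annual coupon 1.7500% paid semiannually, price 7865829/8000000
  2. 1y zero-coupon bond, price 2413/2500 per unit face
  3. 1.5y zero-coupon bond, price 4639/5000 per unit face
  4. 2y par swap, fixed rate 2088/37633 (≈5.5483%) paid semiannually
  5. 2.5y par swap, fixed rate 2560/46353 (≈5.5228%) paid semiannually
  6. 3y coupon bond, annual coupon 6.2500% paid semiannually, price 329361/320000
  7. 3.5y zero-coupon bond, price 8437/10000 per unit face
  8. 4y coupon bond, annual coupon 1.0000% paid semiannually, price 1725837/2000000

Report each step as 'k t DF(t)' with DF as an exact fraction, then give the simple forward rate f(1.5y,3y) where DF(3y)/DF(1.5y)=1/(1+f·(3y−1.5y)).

step 1 [0.5y] bond c/2=7/800: DF=(7865829/8000000 − 7/800·(0))/(1+7/800) = 9747/10000 ≈ 0.974700
step 2 [1y] zero: DF = P = 2413/2500 ≈ 0.965200
step 3 [1.5y] zero: DF = P = 4639/5000 ≈ 0.927800
step 4 [2y] swap r/2=1044/37633: DF=(1 − 1044/37633·(0.974700+0.965200+0.927800))/(1+1044/37633) = 2239/2500 ≈ 0.895600
step 5 [2.5y] swap r/2=1280/46353: DF=(1 − 1280/46353·(0.974700+0.965200+0.927800+0.895600))/(1+1280/46353) = 109/125 ≈ 0.872000
step 6 [3y] bond c/2=1/32: DF=(329361/320000 − 1/32·(0.974700+0.965200+0.927800+0.895600+0.872000))/(1+1/32) = 536/625 ≈ 0.857600
step 7 [3.5y] zero: DF = P = 8437/10000 ≈ 0.843700
step 8 [4y] bond c/2=1/200: DF=(1725837/2000000 − 1/200·(0.974700+0.965200+0.927800+0.895600+0.872000+0.857600+0.843700))/(1+1/200) = 8271/10000 ≈ 0.827100

1 1/2 9747/10000
2 1 2413/2500
3 3/2 4639/5000
4 2 2239/2500
5 5/2 109/125
6 3 536/625
7 7/2 8437/10000
8 4 8271/10000
f(1.5y,3y) = ((4639/5000)/(536/625) − 1)/(3/2) = 117/2144 ≈ 5.4571%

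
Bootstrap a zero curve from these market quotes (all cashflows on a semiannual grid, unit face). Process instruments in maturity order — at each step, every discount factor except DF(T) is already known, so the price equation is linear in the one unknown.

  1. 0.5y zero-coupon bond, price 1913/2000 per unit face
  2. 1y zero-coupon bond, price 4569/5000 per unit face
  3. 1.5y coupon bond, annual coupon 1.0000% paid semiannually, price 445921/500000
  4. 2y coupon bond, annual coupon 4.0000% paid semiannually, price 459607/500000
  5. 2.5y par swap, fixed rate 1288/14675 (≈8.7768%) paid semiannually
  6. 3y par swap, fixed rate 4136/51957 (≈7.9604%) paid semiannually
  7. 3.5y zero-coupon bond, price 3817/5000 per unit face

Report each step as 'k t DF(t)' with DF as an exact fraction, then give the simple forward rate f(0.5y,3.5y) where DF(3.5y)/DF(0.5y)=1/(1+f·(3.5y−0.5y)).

step 1 [0.5y] zero: DF = P = 1913/2000 ≈ 0.956500
step 2 [1y] zero: DF = P = 4569/5000 ≈ 0.913800
step 3 [1.5y] bond c/2=1/200: DF=(445921/500000 − 1/200·(0.956500+0.913800))/(1+1/200) = 8781/10000 ≈ 0.878100
step 4 [2y] bond c/2=1/50: DF=(459607/500000 − 1/50·(0.956500+0.913800+0.878100))/(1+1/50) = 8473/10000 ≈ 0.847300
step 5 [2.5y] swap r/2=644/14675: DF=(1 − 644/14675·(0.956500+0.913800+0.878100+0.847300))/(1+644/14675) = 2017/2500 ≈ 0.806800
step 6 [3y] swap r/2=2068/51957: DF=(1 − 2068/51957·(0.956500+0.913800+0.878100+0.847300+0.806800))/(1+2068/51957) = 1983/2500 ≈ 0.793200
step 7 [3.5y] zero: DF = P = 3817/5000 ≈ 0.763400

1 1/2 1913/2000
2 1 4569/5000
3 3/2 8781/10000
4 2 8473/10000
5 5/2 2017/2500
6 3 1983/2500
7 7/2 3817/5000
f(0.5y,3.5y) = ((1913/2000)/(3817/5000) − 1)/(3) = 1931/22902 ≈ 8.4316%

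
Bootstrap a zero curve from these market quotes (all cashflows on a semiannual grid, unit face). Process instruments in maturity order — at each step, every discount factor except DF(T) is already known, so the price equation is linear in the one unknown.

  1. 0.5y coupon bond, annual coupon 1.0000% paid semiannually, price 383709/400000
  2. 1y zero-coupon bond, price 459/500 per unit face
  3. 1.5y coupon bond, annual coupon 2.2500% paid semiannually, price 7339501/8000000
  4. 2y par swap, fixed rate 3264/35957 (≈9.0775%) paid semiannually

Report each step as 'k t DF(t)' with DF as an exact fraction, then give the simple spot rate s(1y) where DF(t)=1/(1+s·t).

step 1 [0.5y] bond c/2=1/200: DF=(383709/400000 − 1/200·(0))/(1+1/200) = 1909/2000 ≈ 0.954500
step 2 [1y] zero: DF = P = 459/500 ≈ 0.918000
step 3 [1.5y] bond c/2=9/800: DF=(7339501/8000000 − 9/800·(0.954500+0.918000))/(1+9/800) = 554/625 ≈ 0.886400
step 4 [2y] swap r/2=1632/35957: DF=(1 − 1632/35957·(0.954500+0.918000+0.886400))/(1+1632/35957) = 523/625 ≈ 0.836800

1 1/2 1909/2000
2 1 459/500
3 3/2 554/625
4 2 523/625
s(1y) = (1/(459/500) − 1)/(1) = 41/459 ≈ 8.9325%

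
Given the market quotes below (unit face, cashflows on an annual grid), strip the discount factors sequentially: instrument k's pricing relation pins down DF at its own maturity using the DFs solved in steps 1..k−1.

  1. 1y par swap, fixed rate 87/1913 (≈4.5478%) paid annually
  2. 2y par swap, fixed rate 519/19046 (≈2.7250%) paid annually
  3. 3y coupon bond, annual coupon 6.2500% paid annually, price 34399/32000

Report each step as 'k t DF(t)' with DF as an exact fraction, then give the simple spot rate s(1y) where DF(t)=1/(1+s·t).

step 1 [1y] swap r/1=87/1913: DF=(1 − 87/1913·(0))/(1+87/1913) = 1913/2000 ≈ 0.956500
step 2 [2y] swap r/1=519/19046: DF=(1 − 519/19046·(0.956500))/(1+519/19046) = 9481/10000 ≈ 0.948100
step 3 [3y] bond c/1=1/16: DF=(34399/32000 − 1/16·(0.956500+0.948100))/(1+1/16) = 8997/10000 ≈ 0.899700

1 1 1913/2000
2 2 9481/10000
3 3 8997/10000
s(1y) = (1/(1913/2000) − 1)/(1) = 87/1913 ≈ 4.5478%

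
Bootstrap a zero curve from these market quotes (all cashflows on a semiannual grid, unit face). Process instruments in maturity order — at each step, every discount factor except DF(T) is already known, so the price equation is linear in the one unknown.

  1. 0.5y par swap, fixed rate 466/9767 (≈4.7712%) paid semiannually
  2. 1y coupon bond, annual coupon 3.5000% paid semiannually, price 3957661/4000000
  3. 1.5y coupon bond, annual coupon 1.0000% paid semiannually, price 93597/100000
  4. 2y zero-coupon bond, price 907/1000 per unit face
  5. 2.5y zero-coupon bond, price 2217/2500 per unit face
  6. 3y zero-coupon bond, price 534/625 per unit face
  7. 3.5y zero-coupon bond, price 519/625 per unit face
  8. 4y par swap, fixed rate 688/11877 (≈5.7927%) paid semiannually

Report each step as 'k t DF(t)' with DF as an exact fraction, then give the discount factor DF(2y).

step 1 [0.5y] swap r/2=233/9767: DF=(1 − 233/9767·(0))/(1+233/9767) = 9767/10000 ≈ 0.976700
step 2 [1y] bond c/2=7/400: DF=(3957661/4000000 − 7/400·(0.976700))/(1+7/400) = 2389/2500 ≈ 0.955600
step 3 [1.5y] bond c/2=1/200: DF=(93597/100000 − 1/200·(0.976700+0.955600))/(1+1/200) = 9217/10000 ≈ 0.921700
step 4 [2y] zero: DF = P = 907/1000 ≈ 0.907000
step 5 [2.5y] zero: DF = P = 2217/2500 ≈ 0.886800
step 6 [3y] zero: DF = P = 534/625 ≈ 0.854400
step 7 [3.5y] zero: DF = P = 519/625 ≈ 0.830400
step 8 [4y] swap r/2=344/11877: DF=(1 − 344/11877·(0.976700+0.955600+0.921700+0.907000+0.886800+0.854400+0.830400))/(1+344/11877) = 496/625 ≈ 0.793600

1 1/2 9767/10000
2 1 2389/2500
3 3/2 9217/10000
4 2 907/1000
5 5/2 2217/2500
6 3 534/625
7 7/2 519/625
8 4 496/625
DF(2y) = 907/1000 ≈ 0.907000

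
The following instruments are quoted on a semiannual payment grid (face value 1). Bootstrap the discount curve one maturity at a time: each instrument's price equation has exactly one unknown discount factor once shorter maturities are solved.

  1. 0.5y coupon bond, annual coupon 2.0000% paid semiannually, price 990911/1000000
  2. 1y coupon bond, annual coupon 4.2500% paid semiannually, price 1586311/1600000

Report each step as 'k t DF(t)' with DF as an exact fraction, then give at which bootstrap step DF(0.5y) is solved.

1 1/2 9811/10000
2 1 594/625
DF(0.5y) is solved at step 1

step 1 [0.5y] bond c/2=1/100: DF=(990911/1000000 − 1/100·(0))/(1+1/100) = 9811/10000 ≈ 0.981100
step 2 [1y] bond c/2=17/800: DF=(1586311/1600000 − 17/800·(0.981100))/(1+17/800) = 594/625 ≈ 0.950400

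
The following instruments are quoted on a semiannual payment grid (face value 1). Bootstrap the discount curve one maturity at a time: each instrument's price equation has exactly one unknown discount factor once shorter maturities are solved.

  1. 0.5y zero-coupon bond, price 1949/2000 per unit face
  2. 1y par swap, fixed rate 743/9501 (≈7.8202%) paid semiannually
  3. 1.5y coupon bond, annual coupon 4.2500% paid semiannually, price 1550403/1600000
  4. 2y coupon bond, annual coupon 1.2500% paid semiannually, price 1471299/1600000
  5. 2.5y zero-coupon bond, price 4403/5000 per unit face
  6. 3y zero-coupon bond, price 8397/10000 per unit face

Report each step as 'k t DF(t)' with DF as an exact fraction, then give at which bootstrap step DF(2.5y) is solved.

1 1/2 1949/2000
2 1 9257/10000
3 3/2 9093/10000
4 2 2241/2500
5 5/2 4403/5000
6 3 8397/10000
DF(2.5y) is solved at step 5

step 1 [0.5y] zero: DF = P = 1949/2000 ≈ 0.974500
step 2 [1y] swap r/2=743/19002: DF=(1 − 743/19002·(0.974500))/(1+743/19002) = 9257/10000 ≈ 0.925700
step 3 [1.5y] bond c/2=17/800: DF=(1550403/1600000 − 17/800·(0.974500+0.925700))/(1+17/800) = 9093/10000 ≈ 0.909300
step 4 [2y] bond c/2=1/160: DF=(1471299/1600000 − 1/160·(0.974500+0.925700+0.909300))/(1+1/160) = 2241/2500 ≈ 0.896400
step 5 [2.5y] zero: DF = P = 4403/5000 ≈ 0.880600
step 6 [3y] zero: DF = P = 8397/10000 ≈ 0.839700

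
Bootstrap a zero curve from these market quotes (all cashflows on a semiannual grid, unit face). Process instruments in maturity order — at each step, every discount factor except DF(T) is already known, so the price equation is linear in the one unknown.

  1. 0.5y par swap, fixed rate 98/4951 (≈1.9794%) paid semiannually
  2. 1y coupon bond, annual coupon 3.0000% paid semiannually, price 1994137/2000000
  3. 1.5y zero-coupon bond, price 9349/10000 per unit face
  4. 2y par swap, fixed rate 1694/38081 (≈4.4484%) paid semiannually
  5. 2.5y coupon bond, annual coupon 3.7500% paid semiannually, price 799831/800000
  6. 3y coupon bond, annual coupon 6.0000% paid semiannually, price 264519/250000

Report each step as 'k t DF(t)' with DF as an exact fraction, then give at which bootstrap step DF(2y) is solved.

step 1 [0.5y] swap r/2=49/4951: DF=(1 − 49/4951·(0))/(1+49/4951) = 4951/5000 ≈ 0.990200
step 2 [1y] bond c/2=3/200: DF=(1994137/2000000 − 3/200·(0.990200))/(1+3/200) = 9677/10000 ≈ 0.967700
step 3 [1.5y] zero: DF = P = 9349/10000 ≈ 0.934900
step 4 [2y] swap r/2=847/38081: DF=(1 − 847/38081·(0.990200+0.967700+0.934900))/(1+847/38081) = 9153/10000 ≈ 0.915300
step 5 [2.5y] bond c/2=3/160: DF=(799831/800000 − 3/160·(0.990200+0.967700+0.934900+0.915300))/(1+3/160) = 9113/10000 ≈ 0.911300
step 6 [3y] bond c/2=3/100: DF=(264519/250000 − 3/100·(0.990200+0.967700+0.934900+0.915300+0.911300))/(1+3/100) = 4449/5000 ≈ 0.889800

1 1/2 4951/5000
2 1 9677/10000
3 3/2 9349/10000
4 2 9153/10000
5 5/2 9113/10000
6 3 4449/5000
DF(2y) is solved at step 4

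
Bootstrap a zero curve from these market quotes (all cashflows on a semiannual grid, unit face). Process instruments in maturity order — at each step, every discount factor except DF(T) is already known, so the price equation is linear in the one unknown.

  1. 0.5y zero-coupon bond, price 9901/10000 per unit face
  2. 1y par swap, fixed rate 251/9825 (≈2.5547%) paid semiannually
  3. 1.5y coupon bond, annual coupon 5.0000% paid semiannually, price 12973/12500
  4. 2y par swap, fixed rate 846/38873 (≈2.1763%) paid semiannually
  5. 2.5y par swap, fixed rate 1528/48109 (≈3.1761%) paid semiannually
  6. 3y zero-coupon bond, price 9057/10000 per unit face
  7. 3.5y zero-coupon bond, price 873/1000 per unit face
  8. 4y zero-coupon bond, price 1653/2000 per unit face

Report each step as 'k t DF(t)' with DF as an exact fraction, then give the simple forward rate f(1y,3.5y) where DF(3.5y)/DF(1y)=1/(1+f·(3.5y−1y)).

1 1/2 9901/10000
2 1 9749/10000
3 3/2 4823/5000
4 2 9577/10000
5 5/2 2309/2500
6 3 9057/10000
7 7/2 873/1000
8 4 1653/2000
f(1y,3.5y) = ((9749/10000)/(873/1000) − 1)/(5/2) = 1019/21825 ≈ 4.6690%

step 1 [0.5y] zero: DF = P = 9901/10000 ≈ 0.990100
step 2 [1y] swap r/2=251/19650: DF=(1 − 251/19650·(0.990100))/(1+251/19650) = 9749/10000 ≈ 0.974900
step 3 [1.5y] bond c/2=1/40: DF=(12973/12500 − 1/40·(0.990100+0.974900))/(1+1/40) = 4823/5000 ≈ 0.964600
step 4 [2y] swap r/2=423/38873: DF=(1 − 423/38873·(0.990100+0.974900+0.964600))/(1+423/38873) = 9577/10000 ≈ 0.957700
step 5 [2.5y] swap r/2=764/48109: DF=(1 − 764/48109·(0.990100+0.974900+0.964600+0.957700))/(1+764/48109) = 2309/2500 ≈ 0.923600
step 6 [3y] zero: DF = P = 9057/10000 ≈ 0.905700
step 7 [3.5y] zero: DF = P = 873/1000 ≈ 0.873000
step 8 [4y] zero: DF = P = 1653/2000 ≈ 0.826500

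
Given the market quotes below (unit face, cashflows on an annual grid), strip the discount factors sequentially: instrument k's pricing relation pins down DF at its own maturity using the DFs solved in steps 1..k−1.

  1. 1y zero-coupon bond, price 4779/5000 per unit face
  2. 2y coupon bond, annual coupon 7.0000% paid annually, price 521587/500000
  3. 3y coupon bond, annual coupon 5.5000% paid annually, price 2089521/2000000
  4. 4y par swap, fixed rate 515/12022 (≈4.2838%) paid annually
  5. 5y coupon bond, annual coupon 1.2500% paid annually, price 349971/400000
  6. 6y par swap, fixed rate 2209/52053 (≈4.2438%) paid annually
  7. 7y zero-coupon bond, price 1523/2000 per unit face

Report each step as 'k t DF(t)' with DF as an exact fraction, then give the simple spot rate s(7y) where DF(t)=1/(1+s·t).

step 1 [1y] zero: DF = P = 4779/5000 ≈ 0.955800
step 2 [2y] bond c/1=7/100: DF=(521587/500000 − 7/100·(0.955800))/(1+7/100) = 2281/2500 ≈ 0.912400
step 3 [3y] bond c/1=11/200: DF=(2089521/2000000 − 11/200·(0.955800+0.912400))/(1+11/200) = 8929/10000 ≈ 0.892900
step 4 [4y] swap r/1=515/12022: DF=(1 − 515/12022·(0.955800+0.912400+0.892900))/(1+515/12022) = 1691/2000 ≈ 0.845500
step 5 [5y] bond c/1=1/80: DF=(349971/400000 − 1/80·(0.955800+0.912400+0.892900+0.845500))/(1+1/80) = 2049/2500 ≈ 0.819600
step 6 [6y] swap r/1=2209/52053: DF=(1 − 2209/52053·(0.955800+0.912400+0.892900+0.845500+0.819600))/(1+2209/52053) = 7791/10000 ≈ 0.779100
step 7 [7y] zero: DF = P = 1523/2000 ≈ 0.761500

1 1 4779/5000
2 2 2281/2500
3 3 8929/10000
4 4 1691/2000
5 5 2049/2500
6 6 7791/10000
7 7 1523/2000
s(7y) = (1/(1523/2000) − 1)/(7) = 477/10661 ≈ 4.4743%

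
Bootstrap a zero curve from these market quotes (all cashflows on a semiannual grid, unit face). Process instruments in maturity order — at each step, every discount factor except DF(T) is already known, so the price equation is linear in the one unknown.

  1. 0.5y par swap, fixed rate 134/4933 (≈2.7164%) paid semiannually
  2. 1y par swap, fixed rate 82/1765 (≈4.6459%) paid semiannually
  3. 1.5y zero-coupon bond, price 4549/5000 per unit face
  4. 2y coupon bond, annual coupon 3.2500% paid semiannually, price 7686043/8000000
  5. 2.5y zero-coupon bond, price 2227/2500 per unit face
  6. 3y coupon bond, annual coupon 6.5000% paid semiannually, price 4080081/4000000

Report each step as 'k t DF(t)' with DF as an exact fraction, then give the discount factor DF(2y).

step 1 [0.5y] swap r/2=67/4933: DF=(1 − 67/4933·(0))/(1+67/4933) = 4933/5000 ≈ 0.986600
step 2 [1y] swap r/2=41/1765: DF=(1 − 41/1765·(0.986600))/(1+41/1765) = 9549/10000 ≈ 0.954900
step 3 [1.5y] zero: DF = P = 4549/5000 ≈ 0.909800
step 4 [2y] bond c/2=13/800: DF=(7686043/8000000 − 13/800·(0.986600+0.954900+0.909800))/(1+13/800) = 4499/5000 ≈ 0.899800
step 5 [2.5y] zero: DF = P = 2227/2500 ≈ 0.890800
step 6 [3y] bond c/2=13/400: DF=(4080081/4000000 − 13/400·(0.986600+0.954900+0.909800+0.899800+0.890800))/(1+13/400) = 4209/5000 ≈ 0.841800

1 1/2 4933/5000
2 1 9549/10000
3 3/2 4549/5000
4 2 4499/5000
5 5/2 2227/2500
6 3 4209/5000
DF(2y) = 4499/5000 ≈ 0.899800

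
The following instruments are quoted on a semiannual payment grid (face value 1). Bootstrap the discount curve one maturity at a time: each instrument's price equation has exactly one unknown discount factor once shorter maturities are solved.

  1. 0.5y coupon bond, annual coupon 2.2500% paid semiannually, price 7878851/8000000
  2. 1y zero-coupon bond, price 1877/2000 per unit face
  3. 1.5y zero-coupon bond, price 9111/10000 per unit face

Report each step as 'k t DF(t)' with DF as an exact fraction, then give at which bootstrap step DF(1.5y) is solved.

step 1 [0.5y] bond c/2=9/800: DF=(7878851/8000000 − 9/800·(0))/(1+9/800) = 9739/10000 ≈ 0.973900
step 2 [1y] zero: DF = P = 1877/2000 ≈ 0.938500
step 3 [1.5y] zero: DF = P = 9111/10000 ≈ 0.911100

1 1/2 9739/10000
2 1 1877/2000
3 3/2 9111/10000
DF(1.5y) is solved at step 3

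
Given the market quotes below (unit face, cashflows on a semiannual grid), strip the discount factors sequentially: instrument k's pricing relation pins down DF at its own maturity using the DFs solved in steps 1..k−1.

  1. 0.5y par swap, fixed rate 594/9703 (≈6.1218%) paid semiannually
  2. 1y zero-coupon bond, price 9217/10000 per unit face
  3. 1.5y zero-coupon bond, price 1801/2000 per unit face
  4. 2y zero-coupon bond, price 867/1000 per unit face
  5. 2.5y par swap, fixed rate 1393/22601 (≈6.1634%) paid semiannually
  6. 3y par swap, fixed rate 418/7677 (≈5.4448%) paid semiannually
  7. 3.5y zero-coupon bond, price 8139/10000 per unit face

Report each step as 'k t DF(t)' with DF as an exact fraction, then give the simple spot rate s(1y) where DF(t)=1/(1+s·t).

1 1/2 9703/10000
2 1 9217/10000
3 3/2 1801/2000
4 2 867/1000
5 5/2 8607/10000
6 3 8537/10000
7 7/2 8139/10000
s(1y) = (1/(9217/10000) − 1)/(1) = 783/9217 ≈ 8.4952%

step 1 [0.5y] swap r/2=297/9703: DF=(1 − 297/9703·(0))/(1+297/9703) = 9703/10000 ≈ 0.970300
step 2 [1y] zero: DF = P = 9217/10000 ≈ 0.921700
step 3 [1.5y] zero: DF = P = 1801/2000 ≈ 0.900500
step 4 [2y] zero: DF = P = 867/1000 ≈ 0.867000
step 5 [2.5y] swap r/2=1393/45202: DF=(1 − 1393/45202·(0.970300+0.921700+0.900500+0.867000))/(1+1393/45202) = 8607/10000 ≈ 0.860700
step 6 [3y] swap r/2=209/7677: DF=(1 − 209/7677·(0.970300+0.921700+0.900500+0.867000+0.860700))/(1+209/7677) = 8537/10000 ≈ 0.853700
step 7 [3.5y] zero: DF = P = 8139/10000 ≈ 0.813900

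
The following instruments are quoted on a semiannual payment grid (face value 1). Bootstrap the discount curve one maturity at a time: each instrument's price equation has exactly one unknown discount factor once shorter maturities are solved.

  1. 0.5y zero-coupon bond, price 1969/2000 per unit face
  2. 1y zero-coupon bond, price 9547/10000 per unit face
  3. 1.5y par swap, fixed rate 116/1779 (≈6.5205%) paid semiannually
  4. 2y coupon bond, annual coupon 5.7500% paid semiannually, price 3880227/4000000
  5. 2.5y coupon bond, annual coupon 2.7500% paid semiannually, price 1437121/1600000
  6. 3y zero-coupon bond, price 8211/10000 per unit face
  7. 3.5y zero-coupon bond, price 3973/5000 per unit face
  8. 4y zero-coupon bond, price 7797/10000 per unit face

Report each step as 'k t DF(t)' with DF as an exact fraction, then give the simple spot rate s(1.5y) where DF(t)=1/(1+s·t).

1 1/2 1969/2000
2 1 9547/10000
3 3/2 567/625
4 2 4317/5000
5 5/2 8357/10000
6 3 8211/10000
7 7/2 3973/5000
8 4 7797/10000
s(1.5y) = (1/(567/625) − 1)/(3/2) = 116/1701 ≈ 6.8195%

step 1 [0.5y] zero: DF = P = 1969/2000 ≈ 0.984500
step 2 [1y] zero: DF = P = 9547/10000 ≈ 0.954700
step 3 [1.5y] swap r/2=58/1779: DF=(1 − 58/1779·(0.984500+0.954700))/(1+58/1779) = 567/625 ≈ 0.907200
step 4 [2y] bond c/2=23/800: DF=(3880227/4000000 − 23/800·(0.984500+0.954700+0.907200))/(1+23/800) = 4317/5000 ≈ 0.863400
step 5 [2.5y] bond c/2=11/800: DF=(1437121/1600000 − 11/800·(0.984500+0.954700+0.907200+0.863400))/(1+11/800) = 8357/10000 ≈ 0.835700
step 6 [3y] zero: DF = P = 8211/10000 ≈ 0.821100
step 7 [3.5y] zero: DF = P = 3973/5000 ≈ 0.794600
step 8 [4y] zero: DF = P = 7797/10000 ≈ 0.779700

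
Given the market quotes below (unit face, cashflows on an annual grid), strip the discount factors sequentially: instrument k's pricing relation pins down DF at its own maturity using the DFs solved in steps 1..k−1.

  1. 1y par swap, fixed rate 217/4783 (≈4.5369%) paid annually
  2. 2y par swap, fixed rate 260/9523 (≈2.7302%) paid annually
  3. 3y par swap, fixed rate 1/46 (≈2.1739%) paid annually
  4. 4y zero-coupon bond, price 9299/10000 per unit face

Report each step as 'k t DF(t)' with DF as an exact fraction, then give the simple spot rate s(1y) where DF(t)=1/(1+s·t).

step 1 [1y] swap r/1=217/4783: DF=(1 − 217/4783·(0))/(1+217/4783) = 4783/5000 ≈ 0.956600
step 2 [2y] swap r/1=260/9523: DF=(1 − 260/9523·(0.956600))/(1+260/9523) = 237/250 ≈ 0.948000
step 3 [3y] swap r/1=1/46: DF=(1 − 1/46·(0.956600+0.948000))/(1+1/46) = 4691/5000 ≈ 0.938200
step 4 [4y] zero: DF = P = 9299/10000 ≈ 0.929900

1 1 4783/5000
2 2 237/250
3 3 4691/5000
4 4 9299/10000
s(1y) = (1/(4783/5000) − 1)/(1) = 217/4783 ≈ 4.5369%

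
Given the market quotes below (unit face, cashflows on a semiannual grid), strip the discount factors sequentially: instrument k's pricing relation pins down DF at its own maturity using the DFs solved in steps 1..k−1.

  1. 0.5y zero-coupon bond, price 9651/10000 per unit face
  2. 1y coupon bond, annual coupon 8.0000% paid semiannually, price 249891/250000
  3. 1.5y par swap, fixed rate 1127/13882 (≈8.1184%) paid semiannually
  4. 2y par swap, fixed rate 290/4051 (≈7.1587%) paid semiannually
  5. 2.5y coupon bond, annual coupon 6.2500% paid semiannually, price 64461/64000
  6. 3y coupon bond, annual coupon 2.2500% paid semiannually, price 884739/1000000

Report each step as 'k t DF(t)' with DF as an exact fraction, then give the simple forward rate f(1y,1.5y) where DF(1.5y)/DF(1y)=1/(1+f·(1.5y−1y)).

1 1/2 9651/10000
2 1 231/250
3 3/2 8873/10000
4 2 1739/2000
5 5/2 4331/5000
6 3 8247/10000
f(1y,1.5y) = ((231/250)/(8873/10000) − 1)/(1/2) = 734/8873 ≈ 8.2723%

step 1 [0.5y] zero: DF = P = 9651/10000 ≈ 0.965100
step 2 [1y] bond c/2=1/25: DF=(249891/250000 − 1/25·(0.965100))/(1+1/25) = 231/250 ≈ 0.924000
step 3 [1.5y] swap r/2=1127/27764: DF=(1 − 1127/27764·(0.965100+0.924000))/(1+1127/27764) = 8873/10000 ≈ 0.887300
step 4 [2y] swap r/2=145/4051: DF=(1 − 145/4051·(0.965100+0.924000+0.887300))/(1+145/4051) = 1739/2000 ≈ 0.869500
step 5 [2.5y] bond c/2=1/32: DF=(64461/64000 − 1/32·(0.965100+0.924000+0.887300+0.869500))/(1+1/32) = 4331/5000 ≈ 0.866200
step 6 [3y] bond c/2=9/800: DF=(884739/1000000 − 9/800·(0.965100+0.924000+0.887300+0.869500+0.866200))/(1+9/800) = 8247/10000 ≈ 0.824700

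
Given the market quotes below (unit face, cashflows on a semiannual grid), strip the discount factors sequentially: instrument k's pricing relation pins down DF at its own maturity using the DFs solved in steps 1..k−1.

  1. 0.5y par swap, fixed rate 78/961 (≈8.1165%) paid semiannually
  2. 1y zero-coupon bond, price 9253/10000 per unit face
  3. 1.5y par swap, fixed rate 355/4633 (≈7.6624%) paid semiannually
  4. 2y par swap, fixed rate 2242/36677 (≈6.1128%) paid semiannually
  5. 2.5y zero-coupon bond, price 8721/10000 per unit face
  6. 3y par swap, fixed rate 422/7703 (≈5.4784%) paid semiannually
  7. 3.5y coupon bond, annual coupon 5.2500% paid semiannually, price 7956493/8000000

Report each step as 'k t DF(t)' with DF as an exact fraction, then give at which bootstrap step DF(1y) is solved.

step 1 [0.5y] swap r/2=39/961: DF=(1 − 39/961·(0))/(1+39/961) = 961/1000 ≈ 0.961000
step 2 [1y] zero: DF = P = 9253/10000 ≈ 0.925300
step 3 [1.5y] swap r/2=355/9266: DF=(1 − 355/9266·(0.961000+0.925300))/(1+355/9266) = 1787/2000 ≈ 0.893500
step 4 [2y] swap r/2=1121/36677: DF=(1 − 1121/36677·(0.961000+0.925300+0.893500))/(1+1121/36677) = 8879/10000 ≈ 0.887900
step 5 [2.5y] zero: DF = P = 8721/10000 ≈ 0.872100
step 6 [3y] swap r/2=211/7703: DF=(1 − 211/7703·(0.961000+0.925300+0.893500+0.887900+0.872100))/(1+211/7703) = 8523/10000 ≈ 0.852300
step 7 [3.5y] bond c/2=21/800: DF=(7956493/8000000 − 21/800·(0.961000+0.925300+0.893500+0.887900+0.872100+0.852300))/(1+21/800) = 1039/1250 ≈ 0.831200

1 1/2 961/1000
2 1 9253/10000
3 3/2 1787/2000
4 2 8879/10000
5 5/2 8721/10000
6 3 8523/10000
7 7/2 1039/1250
DF(1y) is solved at step 2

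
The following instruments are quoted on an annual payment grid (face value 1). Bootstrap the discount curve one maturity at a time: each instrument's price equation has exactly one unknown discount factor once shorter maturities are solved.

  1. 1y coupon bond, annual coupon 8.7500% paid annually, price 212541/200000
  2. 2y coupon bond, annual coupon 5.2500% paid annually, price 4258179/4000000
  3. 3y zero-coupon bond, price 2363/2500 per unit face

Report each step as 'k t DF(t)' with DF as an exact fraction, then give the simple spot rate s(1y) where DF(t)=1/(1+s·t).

1 1 2443/2500
2 2 9627/10000
3 3 2363/2500
s(1y) = (1/(2443/2500) − 1)/(1) = 57/2443 ≈ 2.3332%

step 1 [1y] bond c/1=7/80: DF=(212541/200000 − 7/80·(0))/(1+7/80) = 2443/2500 ≈ 0.977200
step 2 [2y] bond c/1=21/400: DF=(4258179/4000000 − 21/400·(0.977200))/(1+21/400) = 9627/10000 ≈ 0.962700
step 3 [3y] zero: DF = P = 2363/2500 ≈ 0.945200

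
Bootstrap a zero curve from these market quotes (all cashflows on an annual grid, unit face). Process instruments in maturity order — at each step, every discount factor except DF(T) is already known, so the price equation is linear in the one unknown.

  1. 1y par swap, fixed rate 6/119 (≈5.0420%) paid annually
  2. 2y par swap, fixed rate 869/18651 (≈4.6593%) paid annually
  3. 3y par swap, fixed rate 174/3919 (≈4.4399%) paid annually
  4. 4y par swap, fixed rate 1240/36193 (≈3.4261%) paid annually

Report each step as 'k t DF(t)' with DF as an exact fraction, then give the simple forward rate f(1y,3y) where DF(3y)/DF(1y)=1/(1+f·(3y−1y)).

1 1 119/125
2 2 9131/10000
3 3 4391/5000
4 4 219/250
f(1y,3y) = ((119/125)/(4391/5000) − 1)/(2) = 369/8782 ≈ 4.2018%

step 1 [1y] swap r/1=6/119: DF=(1 − 6/119·(0))/(1+6/119) = 119/125 ≈ 0.952000
step 2 [2y] swap r/1=869/18651: DF=(1 − 869/18651·(0.952000))/(1+869/18651) = 9131/10000 ≈ 0.913100
step 3 [3y] swap r/1=174/3919: DF=(1 − 174/3919·(0.952000+0.913100))/(1+174/3919) = 4391/5000 ≈ 0.878200
step 4 [4y] swap r/1=1240/36193: DF=(1 − 1240/36193·(0.952000+0.913100+0.878200))/(1+1240/36193) = 219/250 ≈ 0.876000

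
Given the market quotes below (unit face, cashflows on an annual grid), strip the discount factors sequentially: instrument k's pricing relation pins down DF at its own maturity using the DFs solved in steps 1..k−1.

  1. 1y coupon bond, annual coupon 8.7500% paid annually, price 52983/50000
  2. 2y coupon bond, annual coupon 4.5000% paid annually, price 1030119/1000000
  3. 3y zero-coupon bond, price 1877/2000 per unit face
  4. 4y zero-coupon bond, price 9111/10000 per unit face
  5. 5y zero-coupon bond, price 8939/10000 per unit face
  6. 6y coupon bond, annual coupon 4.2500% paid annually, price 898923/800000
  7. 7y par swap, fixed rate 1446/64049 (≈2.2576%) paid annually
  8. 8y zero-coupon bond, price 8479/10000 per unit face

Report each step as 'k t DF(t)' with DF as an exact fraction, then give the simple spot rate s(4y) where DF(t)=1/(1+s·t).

1 1 609/625
2 2 4719/5000
3 3 1877/2000
4 4 9111/10000
5 5 8939/10000
6 6 4439/5000
7 7 4277/5000
8 8 8479/10000
s(4y) = (1/(9111/10000) − 1)/(4) = 889/36444 ≈ 2.4394%

step 1 [1y] bond c/1=7/80: DF=(52983/50000 − 7/80·(0))/(1+7/80) = 609/625 ≈ 0.974400
step 2 [2y] bond c/1=9/200: DF=(1030119/1000000 − 9/200·(0.974400))/(1+9/200) = 4719/5000 ≈ 0.943800
step 3 [3y] zero: DF = P = 1877/2000 ≈ 0.938500
step 4 [4y] zero: DF = P = 9111/10000 ≈ 0.911100
step 5 [5y] zero: DF = P = 8939/10000 ≈ 0.893900
step 6 [6y] bond c/1=17/400: DF=(898923/800000 − 17/400·(0.974400+0.943800+0.938500+0.911100+0.893900))/(1+17/400) = 4439/5000 ≈ 0.887800
step 7 [7y] swap r/1=1446/64049: DF=(1 − 1446/64049·(0.974400+0.943800+0.938500+0.911100+0.893900+0.887800))/(1+1446/64049) = 4277/5000 ≈ 0.855400
step 8 [8y] zero: DF = P = 8479/10000 ≈ 0.847900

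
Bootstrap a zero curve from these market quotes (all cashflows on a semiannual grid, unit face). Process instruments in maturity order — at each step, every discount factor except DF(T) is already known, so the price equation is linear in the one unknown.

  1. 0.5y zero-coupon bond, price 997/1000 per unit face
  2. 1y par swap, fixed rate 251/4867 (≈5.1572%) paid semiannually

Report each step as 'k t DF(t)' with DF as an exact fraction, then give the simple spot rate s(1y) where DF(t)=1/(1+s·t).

step 1 [0.5y] zero: DF = P = 997/1000 ≈ 0.997000
step 2 [1y] swap r/2=251/9734: DF=(1 − 251/9734·(0.997000))/(1+251/9734) = 4749/5000 ≈ 0.949800

1 1/2 997/1000
2 1 4749/5000
s(1y) = (1/(4749/5000) − 1)/(1) = 251/4749 ≈ 5.2853%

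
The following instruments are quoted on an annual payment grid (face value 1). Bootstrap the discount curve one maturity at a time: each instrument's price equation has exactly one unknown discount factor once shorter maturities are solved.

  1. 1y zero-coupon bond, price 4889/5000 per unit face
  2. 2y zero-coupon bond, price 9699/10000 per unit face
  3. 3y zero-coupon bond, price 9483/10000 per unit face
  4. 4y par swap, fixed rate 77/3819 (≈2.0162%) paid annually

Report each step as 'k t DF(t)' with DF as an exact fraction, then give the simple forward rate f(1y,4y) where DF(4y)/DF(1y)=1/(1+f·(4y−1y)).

1 1 4889/5000
2 2 9699/10000
3 3 9483/10000
4 4 923/1000
f(1y,4y) = ((4889/5000)/(923/1000) − 1)/(3) = 274/13845 ≈ 1.9791%

step 1 [1y] zero: DF = P = 4889/5000 ≈ 0.977800
step 2 [2y] zero: DF = P = 9699/10000 ≈ 0.969900
step 3 [3y] zero: DF = P = 9483/10000 ≈ 0.948300
step 4 [4y] swap r/1=77/3819: DF=(1 − 77/3819·(0.977800+0.969900+0.948300))/(1+77/3819) = 923/1000 ≈ 0.923000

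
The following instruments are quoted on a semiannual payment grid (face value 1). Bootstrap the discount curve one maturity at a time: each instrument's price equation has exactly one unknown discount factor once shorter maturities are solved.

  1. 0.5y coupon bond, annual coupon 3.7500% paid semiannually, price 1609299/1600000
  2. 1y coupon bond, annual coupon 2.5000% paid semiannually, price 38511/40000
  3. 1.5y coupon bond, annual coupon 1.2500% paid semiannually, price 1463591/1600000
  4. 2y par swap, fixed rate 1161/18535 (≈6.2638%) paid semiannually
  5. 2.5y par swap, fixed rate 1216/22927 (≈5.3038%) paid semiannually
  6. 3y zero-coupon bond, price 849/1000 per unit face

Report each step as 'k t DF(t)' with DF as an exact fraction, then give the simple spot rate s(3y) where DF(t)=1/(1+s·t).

1 1/2 9873/10000
2 1 9387/10000
3 3/2 8971/10000
4 2 8839/10000
5 5/2 549/625
6 3 849/1000
s(3y) = (1/(849/1000) − 1)/(3) = 151/2547 ≈ 5.9285%

step 1 [0.5y] bond c/2=3/160: DF=(1609299/1600000 − 3/160·(0))/(1+3/160) = 9873/10000 ≈ 0.987300
step 2 [1y] bond c/2=1/80: DF=(38511/40000 − 1/80·(0.987300))/(1+1/80) = 9387/10000 ≈ 0.938700
step 3 [1.5y] bond c/2=1/160: DF=(1463591/1600000 − 1/160·(0.987300+0.938700))/(1+1/160) = 8971/10000 ≈ 0.897100
step 4 [2y] swap r/2=1161/37070: DF=(1 − 1161/37070·(0.987300+0.938700+0.897100))/(1+1161/37070) = 8839/10000 ≈ 0.883900
step 5 [2.5y] swap r/2=608/22927: DF=(1 − 608/22927·(0.987300+0.938700+0.897100+0.883900))/(1+608/22927) = 549/625 ≈ 0.878400
step 6 [3y] zero: DF = P = 849/1000 ≈ 0.849000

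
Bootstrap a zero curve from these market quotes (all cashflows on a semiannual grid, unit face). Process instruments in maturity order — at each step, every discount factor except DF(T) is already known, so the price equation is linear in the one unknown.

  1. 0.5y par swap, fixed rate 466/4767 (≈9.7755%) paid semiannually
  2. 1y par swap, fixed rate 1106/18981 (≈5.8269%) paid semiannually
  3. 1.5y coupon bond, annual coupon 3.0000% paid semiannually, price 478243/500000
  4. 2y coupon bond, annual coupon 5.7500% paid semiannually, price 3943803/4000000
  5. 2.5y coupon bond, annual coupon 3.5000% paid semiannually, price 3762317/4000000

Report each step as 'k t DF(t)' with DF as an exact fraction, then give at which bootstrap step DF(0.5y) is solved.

1 1/2 4767/5000
2 1 9447/10000
3 3/2 9143/10000
4 2 4399/5000
5 5/2 8609/10000
DF(0.5y) is solved at step 1

step 1 [0.5y] swap r/2=233/4767: DF=(1 − 233/4767·(0))/(1+233/4767) = 4767/5000 ≈ 0.953400
step 2 [1y] swap r/2=553/18981: DF=(1 − 553/18981·(0.953400))/(1+553/18981) = 9447/10000 ≈ 0.944700
step 3 [1.5y] bond c/2=3/200: DF=(478243/500000 − 3/200·(0.953400+0.944700))/(1+3/200) = 9143/10000 ≈ 0.914300
step 4 [2y] bond c/2=23/800: DF=(3943803/4000000 − 23/800·(0.953400+0.944700+0.914300))/(1+23/800) = 4399/5000 ≈ 0.879800
step 5 [2.5y] bond c/2=7/400: DF=(3762317/4000000 − 7/400·(0.953400+0.944700+0.914300+0.879800))/(1+7/400) = 8609/10000 ≈ 0.860900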